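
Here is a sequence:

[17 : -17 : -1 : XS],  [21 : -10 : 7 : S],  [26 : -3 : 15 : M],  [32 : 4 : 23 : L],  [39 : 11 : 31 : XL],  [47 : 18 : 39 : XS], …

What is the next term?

[56 : 25 : 47 : S]

First value goes 17, 21, 26, 32, 39, 47 → 56 (differences are 4, 5, 6, … (increasing by 1 each time)).
Second value: -17, -10, -3, 4, 11, 18 → 25 (+7 each step).
For the third value, +8 each step: -1, 7, 15, 23, 31, 39 → 47.
Size: repeats XS → S → M → L → XL, so XS, S, M, L, XL, XS → S.
Putting it together: [56 : 25 : 47 : S].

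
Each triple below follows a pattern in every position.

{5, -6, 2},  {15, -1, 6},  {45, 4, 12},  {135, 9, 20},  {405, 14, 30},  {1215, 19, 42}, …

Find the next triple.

{3645, 24, 56}

First coordinate — ×3 each step: 5, 15, 45, 135, 405, 1215 → 3645.
Second coordinate: -6, -1, 4, 9, 14, 19 → 24 (+5 each step).
For the third coordinate, differences are 4, 6, 8, … (increasing by 2 each time): 2, 6, 12, 20, 30, 42 → 56.
So the next triple is {3645, 24, 56}.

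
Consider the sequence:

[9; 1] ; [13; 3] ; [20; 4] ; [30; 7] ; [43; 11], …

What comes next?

[59; 18]

First entry: 9, 13, 20, 30, 43 → 59 (differences are 4, 7, 10, … (increasing by 3 each time)).
Second entry: 1, 3, 4, 7, 11 → 18 (each term is the sum of the two before it).
Putting it together: [59; 18].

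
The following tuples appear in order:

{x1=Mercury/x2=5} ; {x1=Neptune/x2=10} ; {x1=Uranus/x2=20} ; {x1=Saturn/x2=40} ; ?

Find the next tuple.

{x1=Jupiter/x2=80}

X1: Mercury, Neptune, Uranus, Saturn → Jupiter (runs backward through the planets Mercury→Neptune).
X2 goes 5, 10, 20, 40 → 80 (×2 each step).
Putting it together: {x1=Jupiter/x2=80}.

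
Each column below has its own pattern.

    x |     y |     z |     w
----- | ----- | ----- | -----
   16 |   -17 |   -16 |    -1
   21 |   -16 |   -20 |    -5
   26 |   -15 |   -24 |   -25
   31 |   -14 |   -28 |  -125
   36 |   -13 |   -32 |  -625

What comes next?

41  -12  -36  -3125

Column x: 16, 21, 26, 31, 36 → 41 (+5 each step).
Column y: +1 each step, so -17, -16, -15, -14, -13 → -12.
Column z — −4 each step: -16, -20, -24, -28, -32 → -36.
Column w: ×5 each step; -1, -5, -25, -125, -625 → -3125.
Combining the parts gives 41  -12  -36  -3125.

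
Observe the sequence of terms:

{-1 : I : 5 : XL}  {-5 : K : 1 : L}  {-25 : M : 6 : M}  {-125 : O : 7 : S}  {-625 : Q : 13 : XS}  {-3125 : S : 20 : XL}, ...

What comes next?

First part: -1, -5, -25, -125, -625, -3125 → -15625 (×5 each step).
Letter: I, K, M, O, Q, S → U (letters move forward 2 places in the alphabet).
Third part: 5, 1, 6, 7, 13, 20 → 33 (each term is the sum of the two before it).
Size goes XL, L, M, S, XS, XL → L (repeats XL → L → M → S → XS).
Combining the parts gives {-15625 : U : 33 : L}.

{-15625 : U : 33 : L}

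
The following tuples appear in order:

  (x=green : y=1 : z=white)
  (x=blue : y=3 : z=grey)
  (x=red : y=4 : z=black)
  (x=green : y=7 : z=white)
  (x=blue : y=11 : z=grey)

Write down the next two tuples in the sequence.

(x=red : y=18 : z=black), (x=green : y=29 : z=white)

X: repeats green → blue → red, so green, blue, red, green, blue → red → green.
Y — each term is the sum of the two before it: 1, 3, 4, 7, 11 → 18 → 29.
For the z, repeats white → grey → black: white, grey, black, white, grey → black → white.
Putting the parts together: (x=red : y=18 : z=black) and then (x=green : y=29 : z=white).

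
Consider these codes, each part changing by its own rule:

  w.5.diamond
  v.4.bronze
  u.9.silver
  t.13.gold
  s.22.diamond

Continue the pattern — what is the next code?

r.35.bronze

Letter — letters move back 1 place in the alphabet: w, v, u, t, s → r.
Second component: 5, 4, 9, 13, 22 → 35 (each term is the sum of the two before it).
Rank: diamond, bronze, silver, gold, diamond → bronze (repeats diamond → bronze → silver → gold).
Combining the parts gives r.35.bronze.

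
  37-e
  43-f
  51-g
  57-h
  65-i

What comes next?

71-j

First component — alternating steps +6, +8, +6, +8, …: 37, 43, 51, 57, 65 → 71.
Letter: letters move forward 1 place in the alphabet; e, f, g, h, i → j.
So the next token is 71-j.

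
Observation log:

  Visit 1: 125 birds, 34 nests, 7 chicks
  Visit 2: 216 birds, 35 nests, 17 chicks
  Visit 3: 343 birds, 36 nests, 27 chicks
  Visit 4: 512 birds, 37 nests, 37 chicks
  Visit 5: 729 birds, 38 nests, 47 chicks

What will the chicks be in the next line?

Chicks: 7, 17, 27, 37, 47 → 57 (+10 each step).

57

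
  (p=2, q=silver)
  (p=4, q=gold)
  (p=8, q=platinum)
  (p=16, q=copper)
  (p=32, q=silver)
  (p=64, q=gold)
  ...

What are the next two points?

P: 2, 4, 8, 16, 32, 64 → 128 → 256 (×2 each step).
Q — repeats silver → gold → platinum → copper: silver, gold, platinum, copper, silver, gold → platinum → copper.
So the next two points are (p=128, q=platinum) and (p=256, q=copper).

(p=128, q=platinum), (p=256, q=copper)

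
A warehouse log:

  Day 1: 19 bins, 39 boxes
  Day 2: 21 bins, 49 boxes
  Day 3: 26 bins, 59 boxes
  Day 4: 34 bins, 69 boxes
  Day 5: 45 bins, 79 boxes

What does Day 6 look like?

59 bins, 89 boxes

Bins goes 19, 21, 26, 34, 45 → 59 (differences are 2, 5, 8, … (increasing by 3 each time)).
For the boxes, +10 each step: 39, 49, 59, 69, 79 → 89.
Putting it together: 59 bins, 89 boxes.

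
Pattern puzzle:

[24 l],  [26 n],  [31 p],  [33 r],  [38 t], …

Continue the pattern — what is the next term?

[40 v]

First slot: alternating steps +2, +5, +2, +5, …, so 24, 26, 31, 33, 38 → 40.
Letter goes l, n, p, r, t → v (letters move forward 2 places in the alphabet).
Combining the parts gives [40 v].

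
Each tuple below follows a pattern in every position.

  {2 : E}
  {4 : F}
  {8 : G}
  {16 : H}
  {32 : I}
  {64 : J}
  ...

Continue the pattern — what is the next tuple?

First coordinate: 2, 4, 8, 16, 32, 64 → 128 (×2 each step).
Letter: E, F, G, H, I, J → K (letters move forward 1 place in the alphabet).
Combining the parts gives {128 : K}.

{128 : K}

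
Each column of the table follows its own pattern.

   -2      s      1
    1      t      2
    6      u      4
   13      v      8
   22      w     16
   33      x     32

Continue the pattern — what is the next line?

46  y  64

First component goes -2, 1, 6, 13, 22, 33 → 46 (differences are 3, 5, 7, … (increasing by 2 each time)).
Letter — letters move forward 1 place in the alphabet: s, t, u, v, w, x → y.
For the third component, ×2 each step: 1, 2, 4, 8, 16, 32 → 64.
Putting it together: 46  y  64.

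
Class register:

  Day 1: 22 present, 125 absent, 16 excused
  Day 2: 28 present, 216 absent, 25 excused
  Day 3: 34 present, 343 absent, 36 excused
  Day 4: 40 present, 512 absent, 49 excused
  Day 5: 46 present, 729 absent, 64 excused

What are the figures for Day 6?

Present — +6 each step: 22, 28, 34, 40, 46 → 52.
Absent: 125, 216, 343, 512, 729 → 1000 (perfect cubes: 5³, 6³, 7³, …).
Excused: perfect squares: 4², 5², 6², …; 16, 25, 36, 49, 64 → 81.
Combining the parts gives 52 present, 1000 absent, 81 excused.

52 present, 1000 absent, 81 excused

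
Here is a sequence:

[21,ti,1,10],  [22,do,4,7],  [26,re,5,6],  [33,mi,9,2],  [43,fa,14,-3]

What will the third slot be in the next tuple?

23

For the third slot, each term is the sum of the two before it: 1, 4, 5, 9, 14 → 23.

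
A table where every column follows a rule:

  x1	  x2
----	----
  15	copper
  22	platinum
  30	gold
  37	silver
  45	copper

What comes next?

52  platinum

For the column x1, alternating steps +7, +8, +7, +8, …: 15, 22, 30, 37, 45 → 52.
Column x2 — repeats copper → platinum → gold → silver: copper, platinum, gold, silver, copper → platinum.
Combining the parts gives 52  platinum.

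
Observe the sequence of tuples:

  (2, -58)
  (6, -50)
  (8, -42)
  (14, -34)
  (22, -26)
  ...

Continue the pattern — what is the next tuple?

(36, -18)

First part — each term is the sum of the two before it: 2, 6, 8, 14, 22 → 36.
Second part — +8 each step: -58, -50, -42, -34, -26 → -18.
Putting it together: (36, -18).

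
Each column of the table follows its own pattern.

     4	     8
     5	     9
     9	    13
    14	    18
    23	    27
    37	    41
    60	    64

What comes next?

97  101

First component — each term is the sum of the two before it: 4, 5, 9, 14, 23, 37, 60 → 97.
Second component: always 4 more than the first component, so 8, 9, 13, 18, 27, 41, 64 → 101.
Combining the parts gives 97  101.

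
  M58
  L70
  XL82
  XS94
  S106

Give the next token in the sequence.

M118

Size: runs through clothing sizes XS→XL, so M, L, XL, XS, S → M.
Second component: +12 each step, so 58, 70, 82, 94, 106 → 118.
So the next token is M118.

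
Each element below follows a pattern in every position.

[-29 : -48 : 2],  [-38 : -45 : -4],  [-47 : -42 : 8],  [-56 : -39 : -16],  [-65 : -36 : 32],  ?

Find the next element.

[-74 : -33 : -64]

First component: −9 each step; -29, -38, -47, -56, -65 → -74.
Second component goes -48, -45, -42, -39, -36 → -33 (+3 each step).
For the third component, ×(-2) each step: 2, -4, 8, -16, 32 → -64.
So the next element is [-74 : -33 : -64].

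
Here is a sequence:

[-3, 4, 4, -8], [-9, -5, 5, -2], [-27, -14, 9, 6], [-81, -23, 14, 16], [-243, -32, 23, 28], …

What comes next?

First value: ×3 each step; -3, -9, -27, -81, -243 → -729.
Second value: −9 each step, so 4, -5, -14, -23, -32 → -41.
Third value: 4, 5, 9, 14, 23 → 37 (each term is the sum of the two before it).
Fourth value: differences are 6, 8, 10, … (increasing by 2 each time); -8, -2, 6, 16, 28 → 42.
So the next tuple is [-729, -41, 37, 42].

[-729, -41, 37, 42]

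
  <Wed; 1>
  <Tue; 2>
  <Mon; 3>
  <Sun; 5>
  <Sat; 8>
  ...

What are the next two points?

<Fri; 13>, <Thu; 21>

Day goes Wed, Tue, Mon, Sun, Sat → Fri → Thu (runs backward through the weekdays Mon→Sun).
Second coordinate goes 1, 2, 3, 5, 8 → 13 → 21 (each term is the sum of the two before it).
So the next two points are <Fri; 13> and <Thu; 21>.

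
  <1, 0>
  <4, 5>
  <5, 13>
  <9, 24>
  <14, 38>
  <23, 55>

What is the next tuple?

<37, 75>

First slot: each term is the sum of the two before it, so 1, 4, 5, 9, 14, 23 → 37.
Second slot — differences are 5, 8, 11, … (increasing by 3 each time): 0, 5, 13, 24, 38, 55 → 75.
So the next tuple is <37, 75>.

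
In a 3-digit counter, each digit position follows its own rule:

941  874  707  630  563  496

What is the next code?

First digit: −1 each step, mod 10; 9, 8, 7, 6, 5, 4 → 3.
Second digit: +3 each step, mod 10, so 4, 7, 0, 3, 6, 9 → 2.
For the third digit, +3 each step, mod 10: 1, 4, 7, 0, 3, 6 → 9.
So the next code is 329.

329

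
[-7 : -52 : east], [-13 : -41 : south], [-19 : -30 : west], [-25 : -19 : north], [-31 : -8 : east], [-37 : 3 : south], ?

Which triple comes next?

First component — −6 each step: -7, -13, -19, -25, -31, -37 → -43.
Second component goes -52, -41, -30, -19, -8, 3 → 14 (+11 each step).
Direction: repeats east → south → west → north; east, south, west, north, east, south → west.
Putting it together: [-43 : 14 : west].

[-43 : 14 : west]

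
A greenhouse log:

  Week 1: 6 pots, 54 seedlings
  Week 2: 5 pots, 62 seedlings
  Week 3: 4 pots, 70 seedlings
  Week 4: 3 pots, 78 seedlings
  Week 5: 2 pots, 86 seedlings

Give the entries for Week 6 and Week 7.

Pots goes 6, 5, 4, 3, 2 → 1 → 0 (−1 each step).
For the seedlings, +8 each step: 54, 62, 70, 78, 86 → 94 → 102.
Putting the parts together: 1 pots, 94 seedlings and then 0 pots, 102 seedlings.

1 pots, 94 seedlings; 0 pots, 102 seedlings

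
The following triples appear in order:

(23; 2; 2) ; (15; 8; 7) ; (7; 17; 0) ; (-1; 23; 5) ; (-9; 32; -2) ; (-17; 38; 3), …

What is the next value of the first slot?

First slot: −8 each step; 23, 15, 7, -1, -9, -17 → -25.

-25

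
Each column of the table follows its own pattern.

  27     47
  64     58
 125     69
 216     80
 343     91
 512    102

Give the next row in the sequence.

729  113

First component: 27, 64, 125, 216, 343, 512 → 729 (perfect cubes: 3³, 4³, 5³, …).
Second component goes 47, 58, 69, 80, 91, 102 → 113 (+11 each step).
Combining the parts gives 729  113.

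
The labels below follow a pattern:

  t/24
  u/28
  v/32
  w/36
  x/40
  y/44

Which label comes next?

Letter: t, u, v, w, x, y → z (letters move forward 1 place in the alphabet).
Second component: +4 each step; 24, 28, 32, 36, 40, 44 → 48.
So the next label is z/48.

z/48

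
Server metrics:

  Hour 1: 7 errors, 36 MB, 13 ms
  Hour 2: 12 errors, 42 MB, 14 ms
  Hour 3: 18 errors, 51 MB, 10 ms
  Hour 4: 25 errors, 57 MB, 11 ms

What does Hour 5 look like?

33 errors, 66 MB, 7 ms

For the errors, differences are 5, 6, 7, … (increasing by 1 each time): 7, 12, 18, 25 → 33.
MB: 36, 42, 51, 57 → 66 (alternating steps +6, +9, +6, +9, …).
Ms: alternating steps +1, −4, +1, −4, …, so 13, 14, 10, 11 → 7.
Combining the parts gives 33 errors, 66 MB, 7 ms.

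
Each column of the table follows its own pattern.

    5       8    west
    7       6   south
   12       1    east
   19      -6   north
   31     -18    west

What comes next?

First component: 5, 7, 12, 19, 31 → 50 (each term is the sum of the two before it).
For the second component, together with the first component always sums to 13: 8, 6, 1, -6, -18 → -37.
Direction: repeats west → south → east → north, so west, south, east, north, west → south.
Combining the parts gives 50  -37  south.

50  -37  south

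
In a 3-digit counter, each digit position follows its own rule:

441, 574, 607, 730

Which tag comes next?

863

For the first digit, +1 each step, mod 10: 4, 5, 6, 7 → 8.
Second digit: +3 each step, mod 10; 4, 7, 0, 3 → 6.
Third digit — +3 each step, mod 10: 1, 4, 7, 0 → 3.
So the next tag is 863.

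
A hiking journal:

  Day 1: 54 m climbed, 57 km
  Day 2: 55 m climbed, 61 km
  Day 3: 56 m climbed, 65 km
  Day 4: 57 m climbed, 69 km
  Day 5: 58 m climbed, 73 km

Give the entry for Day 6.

M climbed: 54, 55, 56, 57, 58 → 59 (+1 each step).
Km: +4 each step, so 57, 61, 65, 69, 73 → 77.
Putting it together: 59 m climbed, 77 km.

59 m climbed, 77 km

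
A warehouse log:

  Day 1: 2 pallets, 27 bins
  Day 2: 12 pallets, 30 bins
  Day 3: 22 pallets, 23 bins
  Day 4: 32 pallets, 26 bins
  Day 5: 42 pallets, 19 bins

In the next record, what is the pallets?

Pallets: +10 each step, so 2, 12, 22, 32, 42 → 52.

52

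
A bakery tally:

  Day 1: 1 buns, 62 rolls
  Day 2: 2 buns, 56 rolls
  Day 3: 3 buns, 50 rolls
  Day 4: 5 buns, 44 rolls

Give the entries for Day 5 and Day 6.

Buns — each term is the sum of the two before it: 1, 2, 3, 5 → 8 → 13.
Rolls goes 62, 56, 50, 44 → 38 → 32 (−6 each step).
Putting the parts together: 8 buns, 38 rolls and then 13 buns, 32 rolls.

8 buns, 38 rolls; 13 buns, 32 rolls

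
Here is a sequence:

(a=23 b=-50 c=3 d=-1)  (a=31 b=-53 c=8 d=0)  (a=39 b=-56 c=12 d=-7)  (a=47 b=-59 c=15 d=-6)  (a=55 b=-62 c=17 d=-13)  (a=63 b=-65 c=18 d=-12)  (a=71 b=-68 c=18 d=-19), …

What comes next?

(a=79 b=-71 c=17 d=-18)

A: +8 each step; 23, 31, 39, 47, 55, 63, 71 → 79.
B — −3 each step: -50, -53, -56, -59, -62, -65, -68 → -71.
C — differences are 5, 4, 3, … (decreasing by 1 each time): 3, 8, 12, 15, 17, 18, 18 → 17.
D: -1, 0, -7, -6, -13, -12, -19 → -18 (alternating steps +1, −7, +1, −7, …).
Combining the parts gives (a=79 b=-71 c=17 d=-18).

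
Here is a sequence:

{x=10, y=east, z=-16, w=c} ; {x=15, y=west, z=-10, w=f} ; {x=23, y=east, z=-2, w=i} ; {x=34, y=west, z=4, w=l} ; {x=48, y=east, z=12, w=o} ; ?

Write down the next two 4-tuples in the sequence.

{x=65, y=west, z=18, w=r}, {x=85, y=east, z=26, w=u}

For the x, differences are 5, 8, 11, … (increasing by 3 each time): 10, 15, 23, 34, 48 → 65 → 85.
Y — alternates east ↔ west: east, west, east, west, east → west → east.
Z: alternating steps +6, +8, +6, +8, …, so -16, -10, -2, 4, 12 → 18 → 26.
W: c, f, i, l, o → r → u (letters move forward 3 places in the alphabet).
Putting the parts together: {x=65, y=west, z=18, w=r} and then {x=85, y=east, z=26, w=u}.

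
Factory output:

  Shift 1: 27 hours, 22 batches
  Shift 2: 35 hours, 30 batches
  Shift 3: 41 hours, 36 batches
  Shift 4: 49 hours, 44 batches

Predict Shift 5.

55 hours, 50 batches

Hours goes 27, 35, 41, 49 → 55 (alternating steps +8, +6, +8, +6, …).
Batches: always 5 less than the hours; 22, 30, 36, 44 → 50.
Combining the parts gives 55 hours, 50 batches.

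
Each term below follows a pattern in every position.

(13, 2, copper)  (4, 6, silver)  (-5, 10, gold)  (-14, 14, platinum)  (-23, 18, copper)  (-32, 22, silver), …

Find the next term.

For the first slot, −9 each step: 13, 4, -5, -14, -23, -32 → -41.
Second slot: +4 each step, so 2, 6, 10, 14, 18, 22 → 26.
Metal — repeats copper → silver → gold → platinum: copper, silver, gold, platinum, copper, silver → gold.
Putting it together: (-41, 26, gold).

(-41, 26, gold)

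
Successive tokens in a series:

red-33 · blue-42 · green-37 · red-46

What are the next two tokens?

Colour goes red, blue, green, red → blue → green (repeats red → blue → green).
Second component goes 33, 42, 37, 46 → 41 → 50 (alternating steps +9, −5, +9, −5, …).
Putting the parts together: blue-41 and then green-50.

blue-41 then green-50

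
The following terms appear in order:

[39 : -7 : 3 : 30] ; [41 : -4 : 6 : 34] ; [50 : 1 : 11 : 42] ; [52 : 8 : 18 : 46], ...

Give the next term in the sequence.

[61 : 17 : 27 : 54]

First part — alternating steps +2, +9, +2, +9, …: 39, 41, 50, 52 → 61.
Second part: -7, -4, 1, 8 → 17 (differences are 3, 5, 7, … (increasing by 2 each time)).
Third part: differences are 3, 5, 7, … (increasing by 2 each time), so 3, 6, 11, 18 → 27.
For the fourth part, alternating steps +4, +8, +4, +8, …: 30, 34, 42, 46 → 54.
Putting it together: [61 : 17 : 27 : 54].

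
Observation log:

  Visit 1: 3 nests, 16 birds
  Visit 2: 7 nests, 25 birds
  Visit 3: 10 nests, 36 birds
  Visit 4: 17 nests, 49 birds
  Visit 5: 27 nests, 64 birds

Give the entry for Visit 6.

Nests: 3, 7, 10, 17, 27 → 44 (each term is the sum of the two before it).
Birds: 16, 25, 36, 49, 64 → 81 (perfect squares: 4², 5², 6², …).
So the next row is 44 nests, 81 birds.

44 nests, 81 birds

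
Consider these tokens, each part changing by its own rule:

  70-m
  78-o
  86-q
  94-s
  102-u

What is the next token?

110-w

First component: +8 each step; 70, 78, 86, 94, 102 → 110.
Letter goes m, o, q, s, u → w (letters move forward 2 places in the alphabet).
Combining the parts gives 110-w.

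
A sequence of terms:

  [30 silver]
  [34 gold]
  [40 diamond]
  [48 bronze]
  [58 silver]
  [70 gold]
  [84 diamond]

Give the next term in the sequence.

[100 bronze]

First value: differences are 4, 6, 8, … (increasing by 2 each time), so 30, 34, 40, 48, 58, 70, 84 → 100.
Rank — repeats silver → gold → diamond → bronze: silver, gold, diamond, bronze, silver, gold, diamond → bronze.
Combining the parts gives [100 bronze].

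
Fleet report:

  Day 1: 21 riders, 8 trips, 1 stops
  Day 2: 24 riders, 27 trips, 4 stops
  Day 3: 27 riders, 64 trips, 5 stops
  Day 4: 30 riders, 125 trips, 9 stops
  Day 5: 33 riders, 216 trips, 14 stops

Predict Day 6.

Riders: +3 each step, so 21, 24, 27, 30, 33 → 36.
For the trips, perfect cubes: 2³, 3³, 4³, …: 8, 27, 64, 125, 216 → 343.
Stops: each term is the sum of the two before it, so 1, 4, 5, 9, 14 → 23.
Putting it together: 36 riders, 343 trips, 23 stops.

36 riders, 343 trips, 23 stops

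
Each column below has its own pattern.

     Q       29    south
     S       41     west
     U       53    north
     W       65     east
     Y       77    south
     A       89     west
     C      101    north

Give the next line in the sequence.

Letter: Q, S, U, W, Y, A, C → E (letters move forward 2 places in the alphabet, wrapping Z→A).
Second component: 29, 41, 53, 65, 77, 89, 101 → 113 (+12 each step).
Direction goes south, west, north, east, south, west, north → east (repeats south → west → north → east).
Combining the parts gives E  113  east.

E  113  east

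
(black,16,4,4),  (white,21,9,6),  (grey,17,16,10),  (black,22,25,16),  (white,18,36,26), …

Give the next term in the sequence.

Shade goes black, white, grey, black, white → grey (repeats black → white → grey).
Second slot: 16, 21, 17, 22, 18 → 23 (alternating steps +5, −4, +5, −4, …).
Third slot: perfect squares: 2², 3², 4², …; 4, 9, 16, 25, 36 → 49.
Fourth slot — each term is the sum of the two before it: 4, 6, 10, 16, 26 → 42.
So the next term is (grey,23,49,42).

(grey,23,49,42)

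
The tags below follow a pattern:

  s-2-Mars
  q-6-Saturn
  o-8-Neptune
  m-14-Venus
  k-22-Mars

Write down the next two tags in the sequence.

Letter: letters move back 2 places in the alphabet; s, q, o, m, k → i → g.
Second component goes 2, 6, 8, 14, 22 → 36 → 58 (each term is the sum of the two before it).
Planet — repeats Mars → Saturn → Neptune → Venus: Mars, Saturn, Neptune, Venus, Mars → Saturn → Neptune.
So the next two tags are i-36-Saturn and g-58-Neptune.

i-36-Saturn then g-58-Neptune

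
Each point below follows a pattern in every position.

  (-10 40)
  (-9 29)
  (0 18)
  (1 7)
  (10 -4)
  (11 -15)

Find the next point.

First entry: alternating steps +1, +9, +1, +9, …; -10, -9, 0, 1, 10, 11 → 20.
Second entry — −11 each step: 40, 29, 18, 7, -4, -15 → -26.
Combining the parts gives (20 -26).

(20 -26)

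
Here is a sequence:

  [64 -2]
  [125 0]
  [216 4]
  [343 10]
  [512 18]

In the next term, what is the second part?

28

First part: 64, 125, 216, 343, 512 → 729 (perfect cubes: 4³, 5³, 6³, …).
For the second part, differences are 2, 4, 6, … (increasing by 2 each time): -2, 0, 4, 10, 18 → 28.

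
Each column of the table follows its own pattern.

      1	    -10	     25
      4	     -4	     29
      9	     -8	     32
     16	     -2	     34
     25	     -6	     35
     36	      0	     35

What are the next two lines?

First component: perfect squares: 1², 2², 3², …, so 1, 4, 9, 16, 25, 36 → 49 → 64.
Second component: alternating steps +6, −4, +6, −4, …; -10, -4, -8, -2, -6, 0 → -4 → 2.
Third component: differences are 4, 3, 2, … (decreasing by 1 each time), so 25, 29, 32, 34, 35, 35 → 34 → 32.
So the next two lines are 49  -4  34 and 64  2  32.

49  -4  34; 64  2  32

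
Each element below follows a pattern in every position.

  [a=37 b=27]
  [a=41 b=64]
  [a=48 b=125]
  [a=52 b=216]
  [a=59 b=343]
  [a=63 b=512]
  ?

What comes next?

A: alternating steps +4, +7, +4, +7, …, so 37, 41, 48, 52, 59, 63 → 70.
B — perfect cubes: 3³, 4³, 5³, …: 27, 64, 125, 216, 343, 512 → 729.
Combining the parts gives [a=70 b=729].

[a=70 b=729]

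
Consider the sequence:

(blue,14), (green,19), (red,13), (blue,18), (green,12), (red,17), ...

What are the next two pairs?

(blue,11), (green,16)

Colour: blue, green, red, blue, green, red → blue → green (repeats blue → green → red).
For the second coordinate, alternating steps +5, −6, +5, −6, …: 14, 19, 13, 18, 12, 17 → 11 → 16.
So the next two pairs are (blue,11) and (green,16).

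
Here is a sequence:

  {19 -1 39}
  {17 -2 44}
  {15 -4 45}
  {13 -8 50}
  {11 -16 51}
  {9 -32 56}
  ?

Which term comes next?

{7 -64 57}

For the first coordinate, −2 each step: 19, 17, 15, 13, 11, 9 → 7.
Second coordinate: -1, -2, -4, -8, -16, -32 → -64 (×2 each step).
For the third coordinate, alternating steps +5, +1, +5, +1, …: 39, 44, 45, 50, 51, 56 → 57.
So the next term is {7 -64 57}.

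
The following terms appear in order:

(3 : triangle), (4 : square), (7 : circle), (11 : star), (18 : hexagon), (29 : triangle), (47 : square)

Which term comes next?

(76 : circle)

First part: 3, 4, 7, 11, 18, 29, 47 → 76 (each term is the sum of the two before it).
For the shape, repeats triangle → square → circle → star → hexagon: triangle, square, circle, star, hexagon, triangle, square → circle.
Combining the parts gives (76 : circle).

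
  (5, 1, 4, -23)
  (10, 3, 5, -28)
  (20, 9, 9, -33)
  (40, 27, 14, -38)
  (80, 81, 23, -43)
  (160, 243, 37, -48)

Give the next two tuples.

(320, 729, 60, -53), (640, 2187, 97, -58)

First coordinate — ×2 each step: 5, 10, 20, 40, 80, 160 → 320 → 640.
Second coordinate — ×3 each step: 1, 3, 9, 27, 81, 243 → 729 → 2187.
Third coordinate: each term is the sum of the two before it, so 4, 5, 9, 14, 23, 37 → 60 → 97.
Fourth coordinate — −5 each step: -23, -28, -33, -38, -43, -48 → -53 → -58.
Putting the parts together: (320, 729, 60, -53) and then (640, 2187, 97, -58).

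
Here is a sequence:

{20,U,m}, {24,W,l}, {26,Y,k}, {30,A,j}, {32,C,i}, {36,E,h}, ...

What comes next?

{38,G,g}

First slot: alternating steps +4, +2, +4, +2, …; 20, 24, 26, 30, 32, 36 → 38.
First letter: letters move forward 2 places in the alphabet, wrapping Z→A; U, W, Y, A, C, E → G.
For the second letter, letters move back 1 place in the alphabet: m, l, k, j, i, h → g.
So the next term is {38,G,g}.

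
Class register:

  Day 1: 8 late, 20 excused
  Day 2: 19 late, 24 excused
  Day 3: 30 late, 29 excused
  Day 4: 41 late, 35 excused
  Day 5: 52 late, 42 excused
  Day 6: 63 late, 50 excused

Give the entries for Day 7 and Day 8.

74 late, 59 excused; 85 late, 69 excused

Late: +11 each step; 8, 19, 30, 41, 52, 63 → 74 → 85.
For the excused, differences are 4, 5, 6, … (increasing by 1 each time): 20, 24, 29, 35, 42, 50 → 59 → 69.
Putting the parts together: 74 late, 59 excused and then 85 late, 69 excused.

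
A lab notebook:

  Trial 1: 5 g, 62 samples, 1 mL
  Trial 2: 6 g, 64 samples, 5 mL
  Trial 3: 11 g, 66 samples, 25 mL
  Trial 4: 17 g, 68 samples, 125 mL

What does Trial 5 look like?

28 g, 70 samples, 625 mL

G — each term is the sum of the two before it: 5, 6, 11, 17 → 28.
For the samples, +2 each step: 62, 64, 66, 68 → 70.
ML: ×5 each step; 1, 5, 25, 125 → 625.
So the next row is 28 g, 70 samples, 625 mL.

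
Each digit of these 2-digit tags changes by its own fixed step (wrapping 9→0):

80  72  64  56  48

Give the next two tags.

First digit: −1 each step, mod 10; 8, 7, 6, 5, 4 → 3 → 2.
Second digit goes 0, 2, 4, 6, 8 → 0 → 2 (+2 each step, mod 10).
So the next two tags are 30 and 22.

30 then 22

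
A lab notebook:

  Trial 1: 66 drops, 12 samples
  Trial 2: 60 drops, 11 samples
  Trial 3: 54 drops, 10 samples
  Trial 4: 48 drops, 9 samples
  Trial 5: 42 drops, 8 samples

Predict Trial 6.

36 drops, 7 samples

Drops — −6 each step: 66, 60, 54, 48, 42 → 36.
Samples: 12, 11, 10, 9, 8 → 7 (−1 each step).
Putting it together: 36 drops, 7 samples.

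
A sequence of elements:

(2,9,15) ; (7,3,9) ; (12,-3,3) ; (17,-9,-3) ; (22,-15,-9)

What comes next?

First value: 2, 7, 12, 17, 22 → 27 (+5 each step).
Second value — −6 each step: 9, 3, -3, -9, -15 → -21.
Third value: always 6 more than the second value; 15, 9, 3, -3, -9 → -15.
So the next element is (27,-21,-15).

(27,-21,-15)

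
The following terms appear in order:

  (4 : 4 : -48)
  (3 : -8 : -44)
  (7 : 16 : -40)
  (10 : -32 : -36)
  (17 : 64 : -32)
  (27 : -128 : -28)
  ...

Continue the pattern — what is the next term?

(44 : 256 : -24)

First value goes 4, 3, 7, 10, 17, 27 → 44 (each term is the sum of the two before it).
Second value: ×(-2) each step; 4, -8, 16, -32, 64, -128 → 256.
Third value goes -48, -44, -40, -36, -32, -28 → -24 (+4 each step).
Combining the parts gives (44 : 256 : -24).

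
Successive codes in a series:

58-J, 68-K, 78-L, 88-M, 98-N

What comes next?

108-O

First component: +10 each step; 58, 68, 78, 88, 98 → 108.
Letter — letters move forward 1 place in the alphabet: J, K, L, M, N → O.
Putting it together: 108-O.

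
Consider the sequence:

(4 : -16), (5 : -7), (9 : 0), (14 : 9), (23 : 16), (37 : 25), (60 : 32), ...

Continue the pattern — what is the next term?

First slot goes 4, 5, 9, 14, 23, 37, 60 → 97 (each term is the sum of the two before it).
Second slot — alternating steps +9, +7, +9, +7, …: -16, -7, 0, 9, 16, 25, 32 → 41.
Combining the parts gives (97 : 41).

(97 : 41)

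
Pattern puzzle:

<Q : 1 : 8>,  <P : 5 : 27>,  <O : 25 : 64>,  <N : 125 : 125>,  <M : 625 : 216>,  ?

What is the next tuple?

Letter: letters move back 1 place in the alphabet; Q, P, O, N, M → L.
Second entry goes 1, 5, 25, 125, 625 → 3125 (×5 each step).
For the third entry, perfect cubes: 2³, 3³, 4³, …: 8, 27, 64, 125, 216 → 343.
Combining the parts gives <L : 3125 : 343>.

<L : 3125 : 343>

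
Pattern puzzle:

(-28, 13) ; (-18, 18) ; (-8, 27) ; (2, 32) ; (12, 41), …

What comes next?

First part — +10 each step: -28, -18, -8, 2, 12 → 22.
Second part goes 13, 18, 27, 32, 41 → 46 (alternating steps +5, +9, +5, +9, …).
So the next term is (22, 46).

(22, 46)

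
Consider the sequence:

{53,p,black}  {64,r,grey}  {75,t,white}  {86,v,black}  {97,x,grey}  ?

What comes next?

{108,z,white}

First coordinate goes 53, 64, 75, 86, 97 → 108 (+11 each step).
Letter — letters move forward 2 places in the alphabet: p, r, t, v, x → z.
Shade: repeats black → grey → white, so black, grey, white, black, grey → white.
Combining the parts gives {108,z,white}.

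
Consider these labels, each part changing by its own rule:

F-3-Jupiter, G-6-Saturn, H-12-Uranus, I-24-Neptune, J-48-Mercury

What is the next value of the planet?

Planet: runs through the planets Mercury→Neptune; Jupiter, Saturn, Uranus, Neptune, Mercury → Venus.

Venus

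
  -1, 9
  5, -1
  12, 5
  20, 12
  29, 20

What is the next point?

39, 29

First coordinate: differences are 6, 7, 8, … (increasing by 1 each time); -1, 5, 12, 20, 29 → 39.
Second coordinate: always the previous value of the first coordinate, so 9, -1, 5, 12, 20 → 29.
Putting it together: 39, 29.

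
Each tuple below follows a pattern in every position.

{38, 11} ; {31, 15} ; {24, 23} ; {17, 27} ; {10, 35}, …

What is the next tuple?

{3, 39}

For the first part, −7 each step: 38, 31, 24, 17, 10 → 3.
For the second part, alternating steps +4, +8, +4, +8, …: 11, 15, 23, 27, 35 → 39.
So the next tuple is {3, 39}.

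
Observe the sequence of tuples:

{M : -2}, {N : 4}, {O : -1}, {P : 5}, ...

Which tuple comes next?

{Q : 0}

Letter: letters move forward 1 place in the alphabet, so M, N, O, P → Q.
Second coordinate: alternating steps +6, −5, +6, −5, …, so -2, 4, -1, 5 → 0.
Putting it together: {Q : 0}.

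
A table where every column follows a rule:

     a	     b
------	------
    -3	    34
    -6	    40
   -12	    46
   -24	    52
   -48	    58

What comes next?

-96  64

For the column a, ×2 each step: -3, -6, -12, -24, -48 → -96.
Column b: +6 each step, so 34, 40, 46, 52, 58 → 64.
So the next line is -96  64.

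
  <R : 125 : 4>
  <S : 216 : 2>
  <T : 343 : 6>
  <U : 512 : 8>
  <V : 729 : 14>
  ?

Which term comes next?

Letter: R, S, T, U, V → W (letters move forward 1 place in the alphabet).
Second slot: 125, 216, 343, 512, 729 → 1000 (perfect cubes: 5³, 6³, 7³, …).
For the third slot, each term is the sum of the two before it: 4, 2, 6, 8, 14 → 22.
So the next term is <W : 1000 : 22>.

<W : 1000 : 22>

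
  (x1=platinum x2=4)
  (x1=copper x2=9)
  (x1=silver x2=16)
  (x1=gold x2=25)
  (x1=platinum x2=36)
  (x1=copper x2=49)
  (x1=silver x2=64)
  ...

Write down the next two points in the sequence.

(x1=gold x2=81), (x1=platinum x2=100)

X1 — repeats platinum → copper → silver → gold: platinum, copper, silver, gold, platinum, copper, silver → gold → platinum.
X2 — perfect squares: 2², 3², 4², …: 4, 9, 16, 25, 36, 49, 64 → 81 → 100.
So the next two points are (x1=gold x2=81) and (x1=platinum x2=100).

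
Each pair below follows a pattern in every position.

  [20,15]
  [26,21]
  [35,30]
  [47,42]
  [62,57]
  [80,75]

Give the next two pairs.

First coordinate — differences are 6, 9, 12, … (increasing by 3 each time): 20, 26, 35, 47, 62, 80 → 101 → 125.
Second coordinate: always 5 less than the first coordinate, so 15, 21, 30, 42, 57, 75 → 96 → 120.
So the next two pairs are [101,96] and [125,120].

[101,96], [125,120]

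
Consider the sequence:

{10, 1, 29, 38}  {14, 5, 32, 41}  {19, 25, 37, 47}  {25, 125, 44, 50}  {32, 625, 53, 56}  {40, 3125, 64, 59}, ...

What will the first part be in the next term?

49

First part: differences are 4, 5, 6, … (increasing by 1 each time); 10, 14, 19, 25, 32, 40 → 49.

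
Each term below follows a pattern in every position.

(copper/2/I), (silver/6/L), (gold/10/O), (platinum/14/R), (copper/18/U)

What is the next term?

Metal: copper, silver, gold, platinum, copper → silver (repeats copper → silver → gold → platinum).
Second slot: +4 each step, so 2, 6, 10, 14, 18 → 22.
For the letter, letters move forward 3 places in the alphabet: I, L, O, R, U → X.
So the next term is (silver/22/X).

(silver/22/X)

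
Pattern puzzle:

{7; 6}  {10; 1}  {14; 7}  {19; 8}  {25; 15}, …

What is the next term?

First value goes 7, 10, 14, 19, 25 → 32 (differences are 3, 4, 5, … (increasing by 1 each time)).
Second value: each term is the sum of the two before it, so 6, 1, 7, 8, 15 → 23.
Combining the parts gives {32; 23}.

{32; 23}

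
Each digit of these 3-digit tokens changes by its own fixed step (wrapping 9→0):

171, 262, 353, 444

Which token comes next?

535

First digit goes 1, 2, 3, 4 → 5 (+1 each step, mod 10).
Second digit: −1 each step, mod 10; 7, 6, 5, 4 → 3.
Third digit — +1 each step, mod 10: 1, 2, 3, 4 → 5.
So the next token is 535.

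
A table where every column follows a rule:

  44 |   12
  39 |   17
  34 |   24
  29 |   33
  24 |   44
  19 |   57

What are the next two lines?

First component: −5 each step, so 44, 39, 34, 29, 24, 19 → 14 → 9.
Second component: 12, 17, 24, 33, 44, 57 → 72 → 89 (differences are 5, 7, 9, … (increasing by 2 each time)).
Putting the parts together: 14  72 and then 9  89.

14  72; 9  89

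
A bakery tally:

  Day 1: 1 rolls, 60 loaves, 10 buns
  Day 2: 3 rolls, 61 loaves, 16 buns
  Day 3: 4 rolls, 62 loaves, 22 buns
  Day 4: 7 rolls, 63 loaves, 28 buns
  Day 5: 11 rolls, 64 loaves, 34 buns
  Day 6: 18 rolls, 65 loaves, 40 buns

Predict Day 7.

Rolls: 1, 3, 4, 7, 11, 18 → 29 (each term is the sum of the two before it).
Loaves goes 60, 61, 62, 63, 64, 65 → 66 (+1 each step).
Buns goes 10, 16, 22, 28, 34, 40 → 46 (+6 each step).
Combining the parts gives 29 rolls, 66 loaves, 46 buns.

29 rolls, 66 loaves, 46 buns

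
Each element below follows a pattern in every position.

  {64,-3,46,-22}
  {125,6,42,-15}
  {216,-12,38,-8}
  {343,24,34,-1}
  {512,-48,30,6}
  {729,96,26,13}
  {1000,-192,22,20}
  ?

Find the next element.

{1331,384,18,27}

First value: perfect cubes: 4³, 5³, 6³, …; 64, 125, 216, 343, 512, 729, 1000 → 1331.
Second value — ×(-2) each step: -3, 6, -12, 24, -48, 96, -192 → 384.
Third value — −4 each step: 46, 42, 38, 34, 30, 26, 22 → 18.
Fourth value — +7 each step: -22, -15, -8, -1, 6, 13, 20 → 27.
Combining the parts gives {1331,384,18,27}.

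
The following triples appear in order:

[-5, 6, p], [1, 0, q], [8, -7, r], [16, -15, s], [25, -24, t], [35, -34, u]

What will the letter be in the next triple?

First entry goes -5, 1, 8, 16, 25, 35 → 46 (differences are 6, 7, 8, … (increasing by 1 each time)).
Second entry: together with the first entry always sums to 1, so 6, 0, -7, -15, -24, -34 → -45.
Letter goes p, q, r, s, t, u → v (letters move forward 1 place in the alphabet).

v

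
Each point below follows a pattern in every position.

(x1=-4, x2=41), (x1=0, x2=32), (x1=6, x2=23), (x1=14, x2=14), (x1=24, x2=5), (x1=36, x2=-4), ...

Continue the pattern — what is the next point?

(x1=50, x2=-13)

X1: differences are 4, 6, 8, … (increasing by 2 each time), so -4, 0, 6, 14, 24, 36 → 50.
For the x2, −9 each step: 41, 32, 23, 14, 5, -4 → -13.
Putting it together: (x1=50, x2=-13).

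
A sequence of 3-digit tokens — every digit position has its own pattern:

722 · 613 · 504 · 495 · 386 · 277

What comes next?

First digit: 7, 6, 5, 4, 3, 2 → 1 (−1 each step, mod 10).
Second digit goes 2, 1, 0, 9, 8, 7 → 6 (−1 each step, mod 10).
Third digit — +1 each step, mod 10: 2, 3, 4, 5, 6, 7 → 8.
Putting it together: 168.

168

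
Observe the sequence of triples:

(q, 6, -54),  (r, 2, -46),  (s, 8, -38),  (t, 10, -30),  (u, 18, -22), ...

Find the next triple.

(v, 28, -14)

For the letter, letters move forward 1 place in the alphabet: q, r, s, t, u → v.
Second slot — each term is the sum of the two before it: 6, 2, 8, 10, 18 → 28.
For the third slot, +8 each step: -54, -46, -38, -30, -22 → -14.
Combining the parts gives (v, 28, -14).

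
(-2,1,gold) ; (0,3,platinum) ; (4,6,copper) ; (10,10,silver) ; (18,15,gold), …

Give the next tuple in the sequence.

First part: differences are 2, 4, 6, … (increasing by 2 each time), so -2, 0, 4, 10, 18 → 28.
Second part: differences are 2, 3, 4, … (increasing by 1 each time); 1, 3, 6, 10, 15 → 21.
Metal — repeats gold → platinum → copper → silver: gold, platinum, copper, silver, gold → platinum.
So the next tuple is (28,21,platinum).

(28,21,platinum)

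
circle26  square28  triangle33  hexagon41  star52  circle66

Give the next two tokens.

Shape — repeats circle → square → triangle → hexagon → star: circle, square, triangle, hexagon, star, circle → square → triangle.
Second component — differences are 2, 5, 8, … (increasing by 3 each time): 26, 28, 33, 41, 52, 66 → 83 → 103.
So the next two tokens are square83 and triangle103.

square83 then triangle103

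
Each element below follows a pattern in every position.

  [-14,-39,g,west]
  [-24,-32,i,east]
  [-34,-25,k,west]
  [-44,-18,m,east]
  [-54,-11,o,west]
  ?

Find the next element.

First part: -14, -24, -34, -44, -54 → -64 (−10 each step).
Second part — +7 each step: -39, -32, -25, -18, -11 → -4.
Letter: g, i, k, m, o → q (letters move forward 2 places in the alphabet).
Direction: alternates west ↔ east; west, east, west, east, west → east.
So the next element is [-64,-4,q,east].

[-64,-4,q,east]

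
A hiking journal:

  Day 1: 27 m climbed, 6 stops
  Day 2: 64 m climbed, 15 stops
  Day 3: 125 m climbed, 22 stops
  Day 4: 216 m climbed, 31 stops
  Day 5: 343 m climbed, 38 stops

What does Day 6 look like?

512 m climbed, 47 stops

M climbed goes 27, 64, 125, 216, 343 → 512 (perfect cubes: 3³, 4³, 5³, …).
Stops goes 6, 15, 22, 31, 38 → 47 (alternating steps +9, +7, +9, +7, …).
So the next row is 512 m climbed, 47 stops.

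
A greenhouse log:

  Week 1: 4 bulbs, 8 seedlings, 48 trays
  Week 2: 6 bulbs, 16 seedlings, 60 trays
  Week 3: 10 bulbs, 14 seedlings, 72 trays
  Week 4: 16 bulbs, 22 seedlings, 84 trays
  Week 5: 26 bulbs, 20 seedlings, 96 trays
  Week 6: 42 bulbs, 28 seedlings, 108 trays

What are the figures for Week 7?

68 bulbs, 26 seedlings, 120 trays

Bulbs — each term is the sum of the two before it: 4, 6, 10, 16, 26, 42 → 68.
Seedlings goes 8, 16, 14, 22, 20, 28 → 26 (alternating steps +8, −2, +8, −2, …).
Trays goes 48, 60, 72, 84, 96, 108 → 120 (+12 each step).
So the next row is 68 bulbs, 26 seedlings, 120 trays.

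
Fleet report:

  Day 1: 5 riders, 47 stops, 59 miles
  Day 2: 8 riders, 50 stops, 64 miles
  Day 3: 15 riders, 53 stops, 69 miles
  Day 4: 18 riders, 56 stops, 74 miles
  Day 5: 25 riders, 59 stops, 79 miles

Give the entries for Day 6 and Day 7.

Riders: alternating steps +3, +7, +3, +7, …; 5, 8, 15, 18, 25 → 28 → 35.
Stops goes 47, 50, 53, 56, 59 → 62 → 65 (+3 each step).
Miles — +5 each step: 59, 64, 69, 74, 79 → 84 → 89.
So the next two rows are 28 riders, 62 stops, 84 miles and 35 riders, 65 stops, 89 miles.

28 riders, 62 stops, 84 miles; 35 riders, 65 stops, 89 miles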